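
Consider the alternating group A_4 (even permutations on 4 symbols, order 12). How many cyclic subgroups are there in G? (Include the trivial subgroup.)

8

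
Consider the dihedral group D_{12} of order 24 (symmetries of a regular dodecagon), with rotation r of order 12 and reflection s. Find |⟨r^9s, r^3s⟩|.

4

|⟨r^9s⟩| = 2 and |⟨r^3s⟩| = 2, so |H| is a multiple of lcm(2, 2) = 2 and divides |G| = 24.
Closing under the operation: H = {e, r^6, r^3s, r^9s}, so |H| = 4.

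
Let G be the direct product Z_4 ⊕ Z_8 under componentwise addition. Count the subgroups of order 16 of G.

3

|G| = 32 and 16 | 32, so subgroups of order 16 are possible by Lagrange.
The subgroups of order 16 are: {(0,0), (0,1), (0,2), (0,3), (0,4), (0,5), (0,6), (0,7), (2,0), (2,1), (2,2), (2,3), (2,4), (2,5), (2,6), (2,7)}; {(0,0), (0,2), (0,4), (0,6), (1,0), (1,2), (1,4), (1,6), (2,0), (2,2), (2,4), (2,6), (3,0), (3,2), (3,4), (3,6)}; {(0,0), (0,2), (0,4), (0,6), (1,1), (1,3), (1,5), (1,7), (2,0), (2,2), (2,4), (2,6), (3,1), (3,3), (3,5), (3,7)}.
So G has 3 subgroups of order 16.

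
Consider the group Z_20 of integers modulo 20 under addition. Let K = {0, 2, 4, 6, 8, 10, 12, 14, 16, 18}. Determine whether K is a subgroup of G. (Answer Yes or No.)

Yes

|K| = 10 divides |G| = 20, consistent with Lagrange.
K contains the identity, every element's inverse is in K, and K is closed under +: it is a subgroup.
In fact K = ⟨2⟩.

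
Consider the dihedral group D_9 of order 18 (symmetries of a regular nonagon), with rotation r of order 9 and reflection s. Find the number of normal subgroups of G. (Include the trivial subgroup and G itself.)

4

G has 16 subgroups. Checking conjugation-invariance by order — order 1: 1/1 normal; order 2: 0/9 normal; order 3: 1/1 normal; order 6: 0/3 normal; order 9: 1/1 normal; order 18: 1/1 normal.
Total normal subgroups: 4.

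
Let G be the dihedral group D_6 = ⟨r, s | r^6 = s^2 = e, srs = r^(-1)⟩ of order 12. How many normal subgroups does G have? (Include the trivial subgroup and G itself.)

G has 16 subgroups. Checking conjugation-invariance by order — order 1: 1/1 normal; order 2: 1/7 normal; order 3: 1/1 normal; order 4: 0/3 normal; order 6: 3/3 normal; order 12: 1/1 normal.
Total normal subgroups: 7.

7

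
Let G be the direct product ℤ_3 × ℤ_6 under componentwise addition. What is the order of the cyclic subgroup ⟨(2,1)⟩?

The order of (2,1) in Z_3 × Z_6 is lcm(ord(2) in Z_3, ord(1) in Z_6).
ord(2) = 3 and ord(1) = 6, so |⟨(2,1)⟩| = lcm(3, 6) = 6.

6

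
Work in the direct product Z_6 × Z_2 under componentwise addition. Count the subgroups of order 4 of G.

1

|G| = 12 and 4 | 12, so subgroups of order 4 are possible by Lagrange.
The subgroups of order 4 are: {(0,0), (0,1), (3,0), (3,1)}.
So G has 1 subgroup of order 4.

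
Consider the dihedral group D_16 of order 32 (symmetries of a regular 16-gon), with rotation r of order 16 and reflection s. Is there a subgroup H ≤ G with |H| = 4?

Yes

4 | 32. A subgroup of order 4 is {e, r^8, r^2s, r^10s}.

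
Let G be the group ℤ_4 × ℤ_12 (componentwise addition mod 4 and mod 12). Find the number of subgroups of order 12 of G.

|G| = 48 and 12 | 48, so subgroups of order 12 are possible by Lagrange.
The subgroups of order 12 are: {(0,0), (0,1), (0,2), (0,3), (0,4), (0,5), (0,6), (0,7), (0,8), (0,9), (0,10), (0,11)}; {(0,0), (0,2), (0,4), (0,6), (0,8), (0,10), (2,0), (2,2), (2,4), (2,6), (2,8), (2,10)}; {(0,0), (0,2), (0,4), (0,6), (0,8), (0,10), (2,1), (2,3), (2,5), (2,7), (2,9), (2,11)}; {(0,0), (0,4), (0,8), (1,0), (1,4), (1,8), (2,0), (2,4), (2,8), (3,0), (3,4), (3,8)}; … (7 in all).
So G has 7 subgroups of order 12.

7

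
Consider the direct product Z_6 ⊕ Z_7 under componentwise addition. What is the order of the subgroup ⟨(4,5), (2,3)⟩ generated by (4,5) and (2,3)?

|⟨(4,5)⟩| = 21 and |⟨(2,3)⟩| = 21, so |H| is a multiple of lcm(21, 21) = 21 and divides |G| = 42.
Closing under the operation: H = {(0,0), (0,1), (0,2), (0,3), (0,4), (0,5), (0,6), (2,0), (2,1), (2,2), (2,3), (2,4), (2,5), (2,6), (4,0), (4,1), (4,2), (4,3), (4,4), (4,5), (4,6)}, so |H| = 21.

21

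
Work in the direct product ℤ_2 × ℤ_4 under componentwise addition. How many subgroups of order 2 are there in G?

3

|G| = 8 and 2 | 8, so subgroups of order 2 are possible by Lagrange.
The subgroups of order 2 are: {(0,0), (0,2)}; {(0,0), (1,0)}; {(0,0), (1,2)}.
So G has 3 subgroups of order 2.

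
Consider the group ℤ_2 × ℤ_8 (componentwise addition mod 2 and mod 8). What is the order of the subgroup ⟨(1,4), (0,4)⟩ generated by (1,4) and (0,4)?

4

|⟨(1,4)⟩| = 2 and |⟨(0,4)⟩| = 2, so |H| is a multiple of lcm(2, 2) = 2 and divides |G| = 16.
Closing under the operation: H = {(0,0), (0,4), (1,0), (1,4)}, so |H| = 4.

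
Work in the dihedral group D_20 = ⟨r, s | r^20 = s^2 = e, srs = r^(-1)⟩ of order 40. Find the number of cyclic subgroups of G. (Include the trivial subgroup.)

26

Group the elements of G by the cyclic subgroup they generate; each cyclic subgroup of order d accounts for φ(d) elements.
Cyclic subgroups by order — order 1: 1; order 2: 21; order 4: 1; order 5: 1; order 10: 1; order 20: 1.
Total: 26.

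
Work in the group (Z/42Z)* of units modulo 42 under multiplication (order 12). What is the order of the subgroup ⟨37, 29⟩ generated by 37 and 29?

|⟨37⟩| = 3 and |⟨29⟩| = 2, so |H| is a multiple of lcm(3, 2) = 6 and divides |G| = 12.
Closing under the operation: H = {1, 11, 23, 25, 29, 37}, so |H| = 6.

6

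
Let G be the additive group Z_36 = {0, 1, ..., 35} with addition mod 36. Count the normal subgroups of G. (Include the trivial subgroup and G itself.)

G is abelian, so every subgroup is normal.
G has 9 subgroups in total, hence 9 normal subgroups.

9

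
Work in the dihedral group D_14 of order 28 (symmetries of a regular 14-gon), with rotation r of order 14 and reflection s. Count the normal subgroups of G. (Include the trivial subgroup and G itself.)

G has 28 subgroups. Checking conjugation-invariance by order — order 1: 1/1 normal; order 2: 1/15 normal; order 4: 0/7 normal; order 7: 1/1 normal; order 14: 3/3 normal; order 28: 1/1 normal.
Total normal subgroups: 7.

7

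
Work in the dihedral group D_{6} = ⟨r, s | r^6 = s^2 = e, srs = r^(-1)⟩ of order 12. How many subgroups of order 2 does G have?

7

|G| = 12 and 2 | 12, so subgroups of order 2 are possible by Lagrange.
The subgroups of order 2 are: {e, r^2s}; {e, r^3}; {e, r^3s}; {e, r^4s}; … (7 in all).
So G has 7 subgroups of order 2.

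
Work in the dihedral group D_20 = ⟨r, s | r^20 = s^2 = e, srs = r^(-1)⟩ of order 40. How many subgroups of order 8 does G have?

|G| = 40 and 8 | 40, so subgroups of order 8 are possible by Lagrange.
The subgroups of order 8 are: {e, r^5, r^10, r^15, s, r^5s, r^10s, r^15s}; {e, r^5, r^10, r^15, rs, r^6s, r^11s, r^16s}; {e, r^5, r^10, r^15, r^2s, r^7s, r^12s, r^17s}; {e, r^5, r^10, r^15, r^3s, r^8s, r^13s, r^18s}; … (5 in all).
So G has 5 subgroups of order 8.

5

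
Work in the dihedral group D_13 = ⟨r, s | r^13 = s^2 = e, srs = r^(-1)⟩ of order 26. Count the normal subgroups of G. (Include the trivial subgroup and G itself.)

G has 16 subgroups. Checking conjugation-invariance by order — order 1: 1/1 normal; order 2: 0/13 normal; order 13: 1/1 normal; order 26: 1/1 normal.
Total normal subgroups: 3.

3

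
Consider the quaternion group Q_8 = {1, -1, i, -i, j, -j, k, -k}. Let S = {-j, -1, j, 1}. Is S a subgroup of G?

Yes

|S| = 4 divides |G| = 8, consistent with Lagrange.
S contains the identity, every element's inverse is in S, and S is closed under ·: it is a subgroup.
In fact S = ⟨j⟩.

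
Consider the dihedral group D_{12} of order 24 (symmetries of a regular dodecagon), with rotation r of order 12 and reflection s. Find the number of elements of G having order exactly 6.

The elements of order 6 are: r^2, r^10.
That's 2.

2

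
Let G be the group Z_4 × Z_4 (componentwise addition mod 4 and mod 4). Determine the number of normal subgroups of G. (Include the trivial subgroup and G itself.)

15

G is abelian, so every subgroup is normal.
G has 15 subgroups in total, hence 15 normal subgroups.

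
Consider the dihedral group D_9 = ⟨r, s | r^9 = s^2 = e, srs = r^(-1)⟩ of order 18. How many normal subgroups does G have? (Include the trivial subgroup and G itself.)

G has 16 subgroups. Checking conjugation-invariance by order — order 1: 1/1 normal; order 2: 0/9 normal; order 3: 1/1 normal; order 6: 0/3 normal; order 9: 1/1 normal; order 18: 1/1 normal.
Total normal subgroups: 4.

4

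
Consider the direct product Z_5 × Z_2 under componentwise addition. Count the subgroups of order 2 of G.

1

|G| = 10 and 2 | 10, so subgroups of order 2 are possible by Lagrange.
The subgroups of order 2 are: {(0,0), (0,1)}.
So G has 1 subgroup of order 2.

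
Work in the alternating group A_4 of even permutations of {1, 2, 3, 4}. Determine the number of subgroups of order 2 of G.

|G| = 12 and 2 | 12, so subgroups of order 2 are possible by Lagrange.
The subgroups of order 2 are: {e, (1 2)(3 4)}; {e, (1 3)(2 4)}; {e, (1 4)(2 3)}.
So G has 3 subgroups of order 2.

3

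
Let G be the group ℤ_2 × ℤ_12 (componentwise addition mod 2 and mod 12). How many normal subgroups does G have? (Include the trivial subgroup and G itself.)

16

G is abelian, so every subgroup is normal.
G has 16 subgroups in total, hence 16 normal subgroups.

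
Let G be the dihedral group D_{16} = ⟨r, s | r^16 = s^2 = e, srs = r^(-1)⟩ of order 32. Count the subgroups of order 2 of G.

|G| = 32 and 2 | 32, so subgroups of order 2 are possible by Lagrange.
The subgroups of order 2 are: {e, r^10s}; {e, r^11s}; {e, r^12s}; {e, r^13s}; … (17 in all).
So G has 17 subgroups of order 2.

17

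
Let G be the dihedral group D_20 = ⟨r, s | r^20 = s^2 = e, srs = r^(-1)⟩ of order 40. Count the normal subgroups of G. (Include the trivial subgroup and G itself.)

G has 48 subgroups. Checking conjugation-invariance by order — order 1: 1/1 normal; order 2: 1/21 normal; order 4: 1/11 normal; order 5: 1/1 normal; order 8: 0/5 normal; order 10: 1/5 normal; order 20: 3/3 normal; order 40: 1/1 normal.
Total normal subgroups: 9.

9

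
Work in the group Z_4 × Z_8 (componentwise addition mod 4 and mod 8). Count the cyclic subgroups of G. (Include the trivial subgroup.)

14

Group the elements of G by the cyclic subgroup they generate; each cyclic subgroup of order d accounts for φ(d) elements.
Cyclic subgroups by order — order 1: 1; order 2: 3; order 4: 6; order 8: 4.
Total: 14.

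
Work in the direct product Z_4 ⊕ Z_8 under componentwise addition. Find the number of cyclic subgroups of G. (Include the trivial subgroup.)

Group the elements of G by the cyclic subgroup they generate; each cyclic subgroup of order d accounts for φ(d) elements.
Cyclic subgroups by order — order 1: 1; order 2: 3; order 4: 6; order 8: 4.
Total: 14.

14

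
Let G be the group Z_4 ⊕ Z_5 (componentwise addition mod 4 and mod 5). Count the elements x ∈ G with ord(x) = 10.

An element (a,b) has order lcm(ord(a), ord(b)); count pairs with lcm equal to 10.
Enumerating gives 4 such elements.

4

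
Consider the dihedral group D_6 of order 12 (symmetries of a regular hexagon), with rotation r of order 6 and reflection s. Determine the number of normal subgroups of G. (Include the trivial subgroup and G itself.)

7

G has 16 subgroups. Checking conjugation-invariance by order — order 1: 1/1 normal; order 2: 1/7 normal; order 3: 1/1 normal; order 4: 0/3 normal; order 6: 3/3 normal; order 12: 1/1 normal.
Total normal subgroups: 7.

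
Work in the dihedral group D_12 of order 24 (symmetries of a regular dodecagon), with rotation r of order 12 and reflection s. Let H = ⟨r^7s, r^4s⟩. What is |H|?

|⟨r^7s⟩| = 2 and |⟨r^4s⟩| = 2, so |H| is a multiple of lcm(2, 2) = 2 and divides |G| = 24.
Closing under the operation: H = {e, r^3, r^6, r^9, rs, r^4s, r^7s, r^10s}, so |H| = 8.

8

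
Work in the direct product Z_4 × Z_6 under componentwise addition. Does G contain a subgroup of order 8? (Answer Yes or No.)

8 | 24. A subgroup of order 8 is {(0,0), (0,3), (1,0), (1,3), (2,0), (2,3), (3,0), (3,3)}.

Yes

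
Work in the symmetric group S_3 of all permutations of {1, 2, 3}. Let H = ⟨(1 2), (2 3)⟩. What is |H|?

6

|⟨(1 2)⟩| = 2 and |⟨(2 3)⟩| = 2, so |H| is a multiple of lcm(2, 2) = 2 and divides |G| = 6.
Closing {(1 2), (2 3)} under the group operation gives all of G, so |H| = 6.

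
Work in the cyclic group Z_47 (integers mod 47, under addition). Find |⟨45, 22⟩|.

47

|⟨45⟩| = 47 and |⟨22⟩| = 47, so |H| is a multiple of lcm(47, 47) = 47 and divides |G| = 47.
Closing {45, 22} under the group operation gives all of G, so |H| = 47.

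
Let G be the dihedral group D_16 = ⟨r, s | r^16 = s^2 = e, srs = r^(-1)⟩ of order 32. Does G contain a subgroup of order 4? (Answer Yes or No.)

Yes

4 | 32. A subgroup of order 4 is {e, r^8, r^2s, r^10s}.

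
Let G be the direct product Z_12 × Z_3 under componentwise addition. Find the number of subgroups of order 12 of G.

|G| = 36 and 12 | 36, so subgroups of order 12 are possible by Lagrange.
The subgroups of order 12 are: {(0,0), (0,1), (0,2), (3,0), (3,1), (3,2), (6,0), (6,1), (6,2), (9,0), (9,1), (9,2)}; {(0,0), (1,0), (2,0), (3,0), (4,0), (5,0), (6,0), (7,0), (8,0), (9,0), (10,0), (11,0)}; {(0,0), (1,1), (2,2), (3,0), (4,1), (5,2), (6,0), (7,1), (8,2), (9,0), (10,1), (11,2)}; {(0,0), (1,2), (2,1), (3,0), (4,2), (5,1), (6,0), (7,2), (8,1), (9,0), (10,2), (11,1)}.
So G has 4 subgroups of order 12.

4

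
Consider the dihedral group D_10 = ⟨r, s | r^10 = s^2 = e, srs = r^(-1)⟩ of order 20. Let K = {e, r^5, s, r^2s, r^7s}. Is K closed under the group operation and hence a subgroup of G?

No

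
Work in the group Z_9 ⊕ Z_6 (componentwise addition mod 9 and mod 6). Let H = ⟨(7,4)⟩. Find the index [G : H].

6

|⟨(7,4)⟩| = 9 and |G| = 54.
By Lagrange, [G : H] = |G|/|H| = 54/9 = 6.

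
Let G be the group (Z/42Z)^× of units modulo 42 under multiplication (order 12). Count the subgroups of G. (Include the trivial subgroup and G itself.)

|G| = 12, so by Lagrange every subgroup order divides 12. Divisors: 1, 2, 3, 4, 6, 12.
Subgroups by order — order 1: 1; order 2: 3; order 3: 1; order 4: 1; order 6: 3; order 12: 1.
Total: 1 + 3 + 1 + 1 + 3 + 1 = 10.

10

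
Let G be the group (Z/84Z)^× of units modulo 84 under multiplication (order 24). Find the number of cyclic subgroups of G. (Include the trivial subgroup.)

16

Each element a generates a cyclic subgroup ⟨a⟩; distinct elements may generate the same one (a cyclic group of order d has φ(d) generators).
Cyclic subgroups by order — order 1: 1; order 2: 7; order 3: 1; order 6: 7.
Total: 16.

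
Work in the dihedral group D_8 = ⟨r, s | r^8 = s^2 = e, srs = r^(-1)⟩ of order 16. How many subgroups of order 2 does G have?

9

|G| = 16 and 2 | 16, so subgroups of order 2 are possible by Lagrange.
The subgroups of order 2 are: {e, r^2s}; {e, r^3s}; {e, r^4}; {e, r^4s}; … (9 in all).
So G has 9 subgroups of order 2.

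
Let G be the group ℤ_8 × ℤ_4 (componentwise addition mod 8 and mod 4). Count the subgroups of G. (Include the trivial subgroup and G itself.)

22

|G| = 32, so by Lagrange every subgroup order divides 32. Divisors: 1, 2, 4, 8, 16, 32.
Subgroups by order — order 1: 1; order 2: 3; order 4: 7; order 8: 7; order 16: 3; order 32: 1.
Total: 1 + 3 + 7 + 7 + 3 + 1 = 22.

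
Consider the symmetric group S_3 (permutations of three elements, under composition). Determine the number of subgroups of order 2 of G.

|G| = 6 and 2 | 6, so subgroups of order 2 are possible by Lagrange.
The subgroups of order 2 are: {e, (1 2)}; {e, (1 3)}; {e, (2 3)}.
So G has 3 subgroups of order 2.

3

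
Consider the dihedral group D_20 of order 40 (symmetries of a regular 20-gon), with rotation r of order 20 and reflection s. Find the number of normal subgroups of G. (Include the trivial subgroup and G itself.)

9

G has 48 subgroups. Checking conjugation-invariance by order — order 1: 1/1 normal; order 2: 1/21 normal; order 4: 1/11 normal; order 5: 1/1 normal; order 8: 0/5 normal; order 10: 1/5 normal; order 20: 3/3 normal; order 40: 1/1 normal.
Total normal subgroups: 9.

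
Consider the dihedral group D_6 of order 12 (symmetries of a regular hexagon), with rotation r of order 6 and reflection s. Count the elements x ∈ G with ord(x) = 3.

2

The elements of order 3 are: r^2, r^4.
That's 2.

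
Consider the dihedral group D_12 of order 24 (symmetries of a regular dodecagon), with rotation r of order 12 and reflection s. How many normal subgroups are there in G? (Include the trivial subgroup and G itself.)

9

G has 34 subgroups. Checking conjugation-invariance by order — order 1: 1/1 normal; order 2: 1/13 normal; order 3: 1/1 normal; order 4: 1/7 normal; order 6: 1/5 normal; order 8: 0/3 normal; order 12: 3/3 normal; order 24: 1/1 normal.
Total normal subgroups: 9.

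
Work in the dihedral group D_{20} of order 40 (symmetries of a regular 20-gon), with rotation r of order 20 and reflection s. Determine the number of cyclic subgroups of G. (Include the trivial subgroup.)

A cyclic subgroup of order d is generated by each of its φ(d) elements of order d, so the cyclic subgroups of order d number (#elements of order d)/φ(d).
Cyclic subgroups by order — order 1: 1; order 2: 21; order 4: 1; order 5: 1; order 10: 1; order 20: 1.
Total: 26.

26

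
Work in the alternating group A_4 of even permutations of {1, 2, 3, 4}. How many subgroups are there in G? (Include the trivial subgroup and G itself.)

|G| = 12, so by Lagrange every subgroup order divides 12. Divisors: 1, 2, 3, 4, 6, 12.
Subgroups by order — order 1: 1; order 2: 3; order 3: 4; order 4: 1; order 6: 0; order 12: 1.
Total: 1 + 3 + 4 + 1 + 0 + 1 = 10.

10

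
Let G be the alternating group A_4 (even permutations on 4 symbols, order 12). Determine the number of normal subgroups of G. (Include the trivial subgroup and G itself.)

G has 10 subgroups. Checking conjugation-invariance by order — order 1: 1/1 normal; order 2: 0/3 normal; order 3: 0/4 normal; order 4: 1/1 normal; order 12: 1/1 normal.
Total normal subgroups: 3.

3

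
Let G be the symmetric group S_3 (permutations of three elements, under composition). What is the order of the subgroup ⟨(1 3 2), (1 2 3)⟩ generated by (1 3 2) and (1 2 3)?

|⟨(1 3 2)⟩| = 3 and |⟨(1 2 3)⟩| = 3, so |H| is a multiple of lcm(3, 3) = 3 and divides |G| = 6.
Closing under the operation: H = {e, (1 2 3), (1 3 2)}, so |H| = 3.

3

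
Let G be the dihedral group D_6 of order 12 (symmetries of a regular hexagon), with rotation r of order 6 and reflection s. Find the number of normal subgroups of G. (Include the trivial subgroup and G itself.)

G has 16 subgroups. Checking conjugation-invariance by order — order 1: 1/1 normal; order 2: 1/7 normal; order 3: 1/1 normal; order 4: 0/3 normal; order 6: 3/3 normal; order 12: 1/1 normal.
Total normal subgroups: 7.

7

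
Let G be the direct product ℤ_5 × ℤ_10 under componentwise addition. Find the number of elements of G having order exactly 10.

24

An element (a,b) has order lcm(ord(a), ord(b)); count pairs with lcm equal to 10.
Enumerating gives 24 such elements.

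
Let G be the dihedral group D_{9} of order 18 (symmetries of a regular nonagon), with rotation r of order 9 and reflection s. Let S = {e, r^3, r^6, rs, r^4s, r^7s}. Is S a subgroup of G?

|S| = 6 divides |G| = 18, consistent with Lagrange.
S contains the identity, every element's inverse is in S, and S is closed under ·: it is a subgroup.

Yes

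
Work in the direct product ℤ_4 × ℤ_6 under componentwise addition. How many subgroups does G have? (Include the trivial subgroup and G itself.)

16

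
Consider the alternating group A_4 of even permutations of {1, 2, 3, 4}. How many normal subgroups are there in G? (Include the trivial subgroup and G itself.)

3

G has 10 subgroups. Checking conjugation-invariance by order — order 1: 1/1 normal; order 2: 0/3 normal; order 3: 0/4 normal; order 4: 1/1 normal; order 12: 1/1 normal.
Total normal subgroups: 3.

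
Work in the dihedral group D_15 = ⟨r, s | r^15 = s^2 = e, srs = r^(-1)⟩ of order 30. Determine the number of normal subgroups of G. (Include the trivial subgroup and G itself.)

5

G has 28 subgroups. Checking conjugation-invariance by order — order 1: 1/1 normal; order 2: 0/15 normal; order 3: 1/1 normal; order 5: 1/1 normal; order 6: 0/5 normal; order 10: 0/3 normal; order 15: 1/1 normal; order 30: 1/1 normal.
Total normal subgroups: 5.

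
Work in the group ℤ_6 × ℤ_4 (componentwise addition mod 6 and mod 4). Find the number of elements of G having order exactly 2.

3

An element (a,b) has order lcm(ord(a), ord(b)); count pairs with lcm equal to 2.
Enumerating gives 3 such elements.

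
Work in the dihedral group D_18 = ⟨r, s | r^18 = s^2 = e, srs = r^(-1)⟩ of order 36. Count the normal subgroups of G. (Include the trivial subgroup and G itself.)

G has 45 subgroups. Checking conjugation-invariance by order — order 1: 1/1 normal; order 2: 1/19 normal; order 3: 1/1 normal; order 4: 0/9 normal; order 6: 1/7 normal; order 9: 1/1 normal; order 12: 0/3 normal; order 18: 3/3 normal; order 36: 1/1 normal.
Total normal subgroups: 9.

9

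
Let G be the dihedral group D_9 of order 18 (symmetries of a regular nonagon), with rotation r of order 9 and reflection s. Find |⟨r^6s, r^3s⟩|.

6

|⟨r^6s⟩| = 2 and |⟨r^3s⟩| = 2, so |H| is a multiple of lcm(2, 2) = 2 and divides |G| = 18.
Closing under the operation: H = {e, r^3, r^6, s, r^3s, r^6s}, so |H| = 6.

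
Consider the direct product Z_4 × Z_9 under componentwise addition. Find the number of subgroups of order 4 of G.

|G| = 36 and 4 | 36, so subgroups of order 4 are possible by Lagrange.
The subgroups of order 4 are: {(0,0), (1,0), (2,0), (3,0)}.
So G has 1 subgroup of order 4.

1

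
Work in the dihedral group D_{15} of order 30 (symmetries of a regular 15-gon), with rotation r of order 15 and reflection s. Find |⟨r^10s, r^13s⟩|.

10

|⟨r^10s⟩| = 2 and |⟨r^13s⟩| = 2, so |H| is a multiple of lcm(2, 2) = 2 and divides |G| = 30.
Closing under the operation: H = {e, r^3, r^6, r^9, r^12, rs, r^4s, r^7s, r^10s, r^13s}, so |H| = 10.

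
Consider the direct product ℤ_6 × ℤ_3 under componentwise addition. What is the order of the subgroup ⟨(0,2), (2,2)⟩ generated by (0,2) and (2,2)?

|⟨(0,2)⟩| = 3 and |⟨(2,2)⟩| = 3, so |H| is a multiple of lcm(3, 3) = 3 and divides |G| = 18.
Closing under the operation: H = {(0,0), (0,1), (0,2), (2,0), (2,1), (2,2), (4,0), (4,1), (4,2)}, so |H| = 9.

9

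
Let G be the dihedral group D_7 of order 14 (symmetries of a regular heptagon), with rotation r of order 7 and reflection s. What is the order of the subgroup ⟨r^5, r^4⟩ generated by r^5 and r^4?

|⟨r^5⟩| = 7 and |⟨r^4⟩| = 7, so |H| is a multiple of lcm(7, 7) = 7 and divides |G| = 14.
Closing under the operation: H = {e, r, r^2, r^3, r^4, r^5, r^6}, so |H| = 7.

7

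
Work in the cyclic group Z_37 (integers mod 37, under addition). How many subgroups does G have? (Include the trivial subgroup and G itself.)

A cyclic group of order 37 has exactly one subgroup for each divisor of 37.
Divisors of 37: 1, 37.
So Z_37 has 2 subgroups.

2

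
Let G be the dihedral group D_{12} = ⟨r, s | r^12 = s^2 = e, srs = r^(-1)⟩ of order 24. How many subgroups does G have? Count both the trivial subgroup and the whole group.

|G| = 24, so by Lagrange every subgroup order divides 24. Divisors: 1, 2, 3, 4, 6, 8, 12, 24.
Subgroups by order — order 1: 1; order 2: 13; order 3: 1; order 4: 7; order 6: 5; order 8: 3; order 12: 3; order 24: 1.
Total: 1 + 13 + 1 + 7 + 5 + 3 + 3 + 1 = 34.

34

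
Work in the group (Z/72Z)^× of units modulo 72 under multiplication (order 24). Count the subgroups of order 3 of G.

1

|G| = 24 and 3 | 24, so subgroups of order 3 are possible by Lagrange.
The subgroups of order 3 are: {1, 25, 49}.
So G has 1 subgroup of order 3.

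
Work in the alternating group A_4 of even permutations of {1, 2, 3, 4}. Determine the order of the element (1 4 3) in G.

Computing powers of (1 4 3): the smallest k with ((1 4 3))^k = e is k = 3.

3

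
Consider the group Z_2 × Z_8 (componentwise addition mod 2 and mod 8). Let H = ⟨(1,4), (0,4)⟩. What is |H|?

|⟨(1,4)⟩| = 2 and |⟨(0,4)⟩| = 2, so |H| is a multiple of lcm(2, 2) = 2 and divides |G| = 16.
Closing under the operation: H = {(0,0), (0,4), (1,0), (1,4)}, so |H| = 4.

4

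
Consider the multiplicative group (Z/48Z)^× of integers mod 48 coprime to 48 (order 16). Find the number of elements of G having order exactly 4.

The elements of order 4 are: 5, 11, 13, 19, 29, 35, 37, 43.
That's 8.

8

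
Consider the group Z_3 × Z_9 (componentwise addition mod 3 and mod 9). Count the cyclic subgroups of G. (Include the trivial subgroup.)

8

A cyclic subgroup of order d is generated by each of its φ(d) elements of order d, so the cyclic subgroups of order d number (#elements of order d)/φ(d).
Cyclic subgroups by order — order 1: 1; order 3: 4; order 9: 3.
Total: 8.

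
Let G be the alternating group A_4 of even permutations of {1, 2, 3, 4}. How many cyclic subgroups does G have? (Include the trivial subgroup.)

8

Each element a generates a cyclic subgroup ⟨a⟩; distinct elements may generate the same one (a cyclic group of order d has φ(d) generators).
Cyclic subgroups by order — order 1: 1; order 2: 3; order 3: 4.
Total: 8.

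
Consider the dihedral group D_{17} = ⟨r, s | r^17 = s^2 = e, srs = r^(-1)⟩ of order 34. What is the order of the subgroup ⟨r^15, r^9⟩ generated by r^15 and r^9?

17

|⟨r^15⟩| = 17 and |⟨r^9⟩| = 17, so |H| is a multiple of lcm(17, 17) = 17 and divides |G| = 34.
Closing under the operation: H = {e, r, r^2, r^3, r^4, r^5, r^6, r^7, r^8, r^9, r^10, r^11, r^12, r^13, r^14, r^15, r^16}, so |H| = 17.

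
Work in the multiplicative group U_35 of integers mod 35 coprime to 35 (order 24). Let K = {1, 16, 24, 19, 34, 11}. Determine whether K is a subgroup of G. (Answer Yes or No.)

Yes

|K| = 6 divides |G| = 24, consistent with Lagrange.
K contains the identity, every element's inverse is in K, and K is closed under ·: it is a subgroup.
In fact K = ⟨19⟩.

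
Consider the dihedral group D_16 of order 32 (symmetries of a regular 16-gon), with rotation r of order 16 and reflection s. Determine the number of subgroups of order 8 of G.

5

|G| = 32 and 8 | 32, so subgroups of order 8 are possible by Lagrange.
The subgroups of order 8 are: {e, r^2, r^4, r^6, r^8, r^10, r^12, r^14}; {e, r^4, r^8, r^12, r^2s, r^6s, r^10s, r^14s}; {e, r^4, r^8, r^12, r^3s, r^7s, r^11s, r^15s}; {e, r^4, r^8, r^12, s, r^4s, r^8s, r^12s}; … (5 in all).
So G has 5 subgroups of order 8.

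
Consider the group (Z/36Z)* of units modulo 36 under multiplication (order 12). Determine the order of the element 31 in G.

Compute successive powers of 31 mod 36: 31, 25, 19, 13, 7, 1; 31^6 ≡ 1 (mod 36).
So |⟨31⟩| = 6.

6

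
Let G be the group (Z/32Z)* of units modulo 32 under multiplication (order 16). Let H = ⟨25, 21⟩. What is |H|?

8

|⟨25⟩| = 4 and |⟨21⟩| = 8, so |H| is a multiple of lcm(4, 8) = 8 and divides |G| = 16.
Closing under the operation: H = {1, 5, 9, 13, 17, 21, 25, 29}, so |H| = 8.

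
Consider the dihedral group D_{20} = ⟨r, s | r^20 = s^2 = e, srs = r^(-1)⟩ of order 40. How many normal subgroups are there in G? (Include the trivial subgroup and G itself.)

G has 48 subgroups. Checking conjugation-invariance by order — order 1: 1/1 normal; order 2: 1/21 normal; order 4: 1/11 normal; order 5: 1/1 normal; order 8: 0/5 normal; order 10: 1/5 normal; order 20: 3/3 normal; order 40: 1/1 normal.
Total normal subgroups: 9.

9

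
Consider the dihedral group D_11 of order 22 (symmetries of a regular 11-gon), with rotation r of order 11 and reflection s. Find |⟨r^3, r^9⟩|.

|⟨r^3⟩| = 11 and |⟨r^9⟩| = 11, so |H| is a multiple of lcm(11, 11) = 11 and divides |G| = 22.
Closing under the operation: H = {e, r, r^2, r^3, r^4, r^5, r^6, r^7, r^8, r^9, r^10}, so |H| = 11.

11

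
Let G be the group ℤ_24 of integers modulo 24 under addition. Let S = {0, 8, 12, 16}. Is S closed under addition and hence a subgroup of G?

No

Closure fails: 16 + 12 = 4 ∉ S. So S is not a subgroup.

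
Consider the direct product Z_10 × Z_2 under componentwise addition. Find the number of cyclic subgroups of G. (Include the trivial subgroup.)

8

Each element a generates a cyclic subgroup ⟨a⟩; distinct elements may generate the same one (a cyclic group of order d has φ(d) generators).
Cyclic subgroups by order — order 1: 1; order 2: 3; order 5: 1; order 10: 3.
Total: 8.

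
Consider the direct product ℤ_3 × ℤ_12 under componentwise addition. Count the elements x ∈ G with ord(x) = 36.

0

An element (a,b) has order lcm(ord(a), ord(b)); count pairs with lcm equal to 36.
Enumerating gives 0 such elements.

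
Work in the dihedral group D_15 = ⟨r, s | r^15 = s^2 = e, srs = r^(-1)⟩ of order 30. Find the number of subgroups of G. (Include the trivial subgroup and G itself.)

|G| = 30, so by Lagrange every subgroup order divides 30. Divisors: 1, 2, 3, 5, 6, 10, 15, 30.
Subgroups by order — order 1: 1; order 2: 15; order 3: 1; order 5: 1; order 6: 5; order 10: 3; order 15: 1; order 30: 1.
Total: 1 + 15 + 1 + 1 + 5 + 3 + 1 + 1 = 28.

28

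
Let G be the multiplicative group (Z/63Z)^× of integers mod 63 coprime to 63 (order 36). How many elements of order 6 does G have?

24

Enumerating element orders in G gives 24 elements of order 6.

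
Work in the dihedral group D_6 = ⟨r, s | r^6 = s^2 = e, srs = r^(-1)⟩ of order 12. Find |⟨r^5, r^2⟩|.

6

|⟨r^5⟩| = 6 and |⟨r^2⟩| = 3, so |H| is a multiple of lcm(6, 3) = 6 and divides |G| = 12.
Closing under the operation: H = {e, r, r^2, r^3, r^4, r^5}, so |H| = 6.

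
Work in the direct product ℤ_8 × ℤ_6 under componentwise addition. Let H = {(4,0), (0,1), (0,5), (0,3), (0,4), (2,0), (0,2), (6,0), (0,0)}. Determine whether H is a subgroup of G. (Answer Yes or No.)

|H| = 9 does not divide |G| = 48, so by Lagrange H is not a subgroup.

No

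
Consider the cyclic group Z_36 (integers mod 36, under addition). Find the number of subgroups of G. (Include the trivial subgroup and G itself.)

9

A cyclic group of order 36 has exactly one subgroup for each divisor of 36.
Divisors of 36: 1, 2, 3, 4, 6, 9, 12, 18, 36.
So Z_36 has 9 subgroups.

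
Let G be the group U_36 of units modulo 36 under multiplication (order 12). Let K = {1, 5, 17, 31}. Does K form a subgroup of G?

5 ∈ K but its inverse 29 ∉ K, so K is not a subgroup.

No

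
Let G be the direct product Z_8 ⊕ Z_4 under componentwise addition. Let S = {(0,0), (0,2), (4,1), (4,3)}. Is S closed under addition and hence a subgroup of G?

|S| = 4 divides |G| = 32, consistent with Lagrange.
S contains the identity, every element's inverse is in S, and S is closed under +: it is a subgroup.
In fact S = ⟨(4,3)⟩.

Yes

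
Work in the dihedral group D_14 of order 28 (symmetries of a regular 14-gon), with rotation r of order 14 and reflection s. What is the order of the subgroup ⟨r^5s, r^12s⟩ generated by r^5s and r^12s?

|⟨r^5s⟩| = 2 and |⟨r^12s⟩| = 2, so |H| is a multiple of lcm(2, 2) = 2 and divides |G| = 28.
Closing under the operation: H = {e, r^7, r^5s, r^12s}, so |H| = 4.

4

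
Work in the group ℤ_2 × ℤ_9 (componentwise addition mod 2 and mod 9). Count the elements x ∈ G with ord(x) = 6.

2

An element (a,b) has order lcm(ord(a), ord(b)); count pairs with lcm equal to 6.
Enumerating gives 2 such elements.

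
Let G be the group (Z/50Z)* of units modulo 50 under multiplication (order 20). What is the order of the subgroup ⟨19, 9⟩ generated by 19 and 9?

10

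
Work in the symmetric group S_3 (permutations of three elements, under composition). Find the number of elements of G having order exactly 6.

No element of G has order 6 (even though 6 | 6).

0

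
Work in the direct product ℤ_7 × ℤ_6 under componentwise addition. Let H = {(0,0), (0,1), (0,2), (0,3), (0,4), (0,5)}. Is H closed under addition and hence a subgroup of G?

|H| = 6 divides |G| = 42, consistent with Lagrange.
H contains the identity, every element's inverse is in H, and H is closed under +: it is a subgroup.
In fact H = ⟨(0,1)⟩.

Yes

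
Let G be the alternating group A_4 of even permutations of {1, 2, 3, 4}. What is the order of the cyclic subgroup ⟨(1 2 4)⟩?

Computing powers of (1 2 4): the smallest k with ((1 2 4))^k = e is k = 3.

3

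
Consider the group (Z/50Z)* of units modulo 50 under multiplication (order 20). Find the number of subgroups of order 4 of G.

|G| = 20 and 4 | 20, so subgroups of order 4 are possible by Lagrange.
The subgroups of order 4 are: {1, 7, 43, 49}.
So G has 1 subgroup of order 4.

1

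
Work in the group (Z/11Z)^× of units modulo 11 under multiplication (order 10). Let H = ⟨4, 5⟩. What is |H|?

5

|⟨4⟩| = 5 and |⟨5⟩| = 5, so |H| is a multiple of lcm(5, 5) = 5 and divides |G| = 10.
Closing under the operation: H = {1, 3, 4, 5, 9}, so |H| = 5.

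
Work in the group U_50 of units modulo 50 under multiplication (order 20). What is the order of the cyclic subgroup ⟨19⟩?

Compute successive powers of 19 mod 50: 19, 11, 9, 21, 49, 31, 39, 41, …; 19^10 ≡ 1 (mod 50).
So |⟨19⟩| = 10.

10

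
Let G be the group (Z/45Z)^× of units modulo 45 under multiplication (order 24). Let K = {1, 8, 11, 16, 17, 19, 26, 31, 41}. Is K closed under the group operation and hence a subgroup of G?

No

|K| = 9 does not divide |G| = 24, so by Lagrange K is not a subgroup.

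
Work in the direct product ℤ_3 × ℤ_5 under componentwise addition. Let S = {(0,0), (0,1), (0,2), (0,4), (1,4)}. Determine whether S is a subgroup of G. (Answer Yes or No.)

No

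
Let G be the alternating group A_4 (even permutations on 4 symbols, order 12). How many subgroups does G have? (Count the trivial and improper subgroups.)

|G| = 12, so by Lagrange every subgroup order divides 12. Divisors: 1, 2, 3, 4, 6, 12.
Subgroups by order — order 1: 1; order 2: 3; order 3: 4; order 4: 1; order 6: 0; order 12: 1.
Total: 1 + 3 + 4 + 1 + 0 + 1 = 10.

10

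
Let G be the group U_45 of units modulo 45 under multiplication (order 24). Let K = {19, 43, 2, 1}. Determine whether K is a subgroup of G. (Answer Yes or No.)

2 ∈ K but its inverse 23 ∉ K, so K is not a subgroup.

No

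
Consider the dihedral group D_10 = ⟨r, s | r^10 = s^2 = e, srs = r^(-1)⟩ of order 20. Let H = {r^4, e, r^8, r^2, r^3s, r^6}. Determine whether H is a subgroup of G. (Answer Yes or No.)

No

|H| = 6 does not divide |G| = 20, so by Lagrange H is not a subgroup.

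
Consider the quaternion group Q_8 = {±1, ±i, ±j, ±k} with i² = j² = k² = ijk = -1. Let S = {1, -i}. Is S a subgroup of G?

No

-i ∈ S but its inverse i ∉ S, so S is not a subgroup.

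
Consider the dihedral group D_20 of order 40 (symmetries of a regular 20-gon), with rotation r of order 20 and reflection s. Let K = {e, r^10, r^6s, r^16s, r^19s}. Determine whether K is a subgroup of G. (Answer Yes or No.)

Closure fails: r^19s · r^10 = r^9s ∉ K. So K is not a subgroup.

No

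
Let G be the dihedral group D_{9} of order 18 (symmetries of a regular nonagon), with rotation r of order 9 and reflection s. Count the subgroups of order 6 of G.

3

|G| = 18 and 6 | 18, so subgroups of order 6 are possible by Lagrange.
The subgroups of order 6 are: {e, r^3, r^6, r^2s, r^5s, r^8s}; {e, r^3, r^6, s, r^3s, r^6s}; {e, r^3, r^6, rs, r^4s, r^7s}.
So G has 3 subgroups of order 6.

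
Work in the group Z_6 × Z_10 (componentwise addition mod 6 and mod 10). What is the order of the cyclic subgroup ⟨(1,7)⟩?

30

The order of (1,7) in Z_6 × Z_10 is lcm(ord(1) in Z_6, ord(7) in Z_10).
ord(1) = 6 and ord(7) = 10, so |⟨(1,7)⟩| = lcm(6, 10) = 30.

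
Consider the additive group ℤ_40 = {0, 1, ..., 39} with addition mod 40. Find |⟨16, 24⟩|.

|⟨16⟩| = 5 and |⟨24⟩| = 5, so |H| is a multiple of lcm(5, 5) = 5 and divides |G| = 40.
Closing under the operation: H = {0, 8, 16, 24, 32}, so |H| = 5.

5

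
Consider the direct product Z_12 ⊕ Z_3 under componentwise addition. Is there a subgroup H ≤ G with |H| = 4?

Yes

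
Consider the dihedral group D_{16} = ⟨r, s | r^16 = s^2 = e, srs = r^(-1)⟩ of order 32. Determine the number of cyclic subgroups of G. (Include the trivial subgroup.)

21

Each element a generates a cyclic subgroup ⟨a⟩; distinct elements may generate the same one (a cyclic group of order d has φ(d) generators).
Cyclic subgroups by order — order 1: 1; order 2: 17; order 4: 1; order 8: 1; order 16: 1.
Total: 21.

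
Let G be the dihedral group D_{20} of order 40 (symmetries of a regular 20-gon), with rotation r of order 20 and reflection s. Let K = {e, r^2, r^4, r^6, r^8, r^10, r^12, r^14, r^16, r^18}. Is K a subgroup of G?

Yes

|K| = 10 divides |G| = 40, consistent with Lagrange.
K contains the identity, every element's inverse is in K, and K is closed under ·: it is a subgroup.
In fact K = ⟨r^18⟩.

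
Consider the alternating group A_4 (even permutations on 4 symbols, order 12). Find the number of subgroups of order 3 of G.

4

|G| = 12 and 3 | 12, so subgroups of order 3 are possible by Lagrange.
The subgroups of order 3 are: {e, (1 2 3), (1 3 2)}; {e, (1 2 4), (1 4 2)}; {e, (1 3 4), (1 4 3)}; {e, (2 3 4), (2 4 3)}.
So G has 4 subgroups of order 3.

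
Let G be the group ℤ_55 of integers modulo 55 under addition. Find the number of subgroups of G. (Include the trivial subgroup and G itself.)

4

Subgroups of the cyclic group ℤ_55 correspond bijectively to divisors of 55.
Divisors of 55: 1, 5, 11, 55.
So ℤ_55 has 4 subgroups.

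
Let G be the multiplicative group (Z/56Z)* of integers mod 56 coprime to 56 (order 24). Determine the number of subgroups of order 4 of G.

7

|G| = 24 and 4 | 24, so subgroups of order 4 are possible by Lagrange.
The subgroups of order 4 are: {1, 13, 15, 27}; {1, 13, 29, 41}; {1, 13, 43, 55}; {1, 15, 29, 43}; … (7 in all).
So G has 7 subgroups of order 4.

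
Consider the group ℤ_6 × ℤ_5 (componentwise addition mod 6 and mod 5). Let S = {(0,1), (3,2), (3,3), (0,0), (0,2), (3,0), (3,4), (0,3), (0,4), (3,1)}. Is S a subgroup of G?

Yes

|S| = 10 divides |G| = 30, consistent with Lagrange.
S contains the identity, every element's inverse is in S, and S is closed under +: it is a subgroup.
In fact S = ⟨(3,4)⟩.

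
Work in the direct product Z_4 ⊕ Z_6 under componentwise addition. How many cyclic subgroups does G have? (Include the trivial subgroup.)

Group the elements of G by the cyclic subgroup they generate; each cyclic subgroup of order d accounts for φ(d) elements.
Cyclic subgroups by order — order 1: 1; order 2: 3; order 3: 1; order 4: 2; order 6: 3; order 12: 2.
Total: 12.

12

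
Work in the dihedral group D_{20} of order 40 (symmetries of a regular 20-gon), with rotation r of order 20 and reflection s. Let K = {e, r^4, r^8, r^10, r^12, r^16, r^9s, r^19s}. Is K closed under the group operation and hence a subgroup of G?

No

Closure fails: r^4 · r^19s = r^3s ∉ K. So K is not a subgroup.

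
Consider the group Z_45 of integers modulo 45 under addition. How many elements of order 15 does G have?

8

In a cyclic group of order 45, the number of elements of order d (for d | 45) is φ(d).
φ(15) = 8.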